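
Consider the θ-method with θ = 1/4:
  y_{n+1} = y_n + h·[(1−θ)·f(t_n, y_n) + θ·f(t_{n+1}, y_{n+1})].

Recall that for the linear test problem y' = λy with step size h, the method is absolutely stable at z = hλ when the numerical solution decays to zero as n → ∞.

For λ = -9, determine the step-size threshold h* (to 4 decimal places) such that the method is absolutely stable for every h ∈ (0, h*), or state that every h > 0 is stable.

(-4.0000,0); λ=-9 ⇒ h* = (4)/9 = 0.4444.

Set f=λy, z=hλ:
  y_{n+1} = y_n + z·[3/4·y_n + 1/4·y_{n+1}] ⇒ (1 − 1/4z)y_{n+1} = (1 + 3/4z)y_n
  ⇒ R(z) = (1 + 3/4z)/(1 − 1/4z).

Solve |R(x)|<1 on ℝ⁻.
x=-0.93: |R|=0.2454
R=−1: 1+3/4x = −1+1/4x ⇒ -1/2x=2 ⇒ x=2/(-1/2)=-4.0000
Confirm numerically:
  x=-3.866: |R|=0.96593 <1
  x=-3.606: |R|=0.89640 <1
  x=-3.448: |R|=0.85177 <1
  x=-1.684: |R|=0.18508 <1
  x=-4.584: |R|=1.13607 >1
  x=-4.182: |R|=1.04449 >1
Stable set (-4.0000, 0).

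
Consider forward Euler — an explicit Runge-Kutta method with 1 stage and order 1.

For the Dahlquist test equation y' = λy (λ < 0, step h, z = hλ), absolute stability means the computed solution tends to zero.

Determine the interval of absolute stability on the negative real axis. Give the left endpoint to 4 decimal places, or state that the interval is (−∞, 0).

(-2.0000, 0).

With y'=λy (z=hλ):
  order 1, 1-stage ⇒ R(z)=1+z
  (e.g. R(-1.28)=-0.28000, |R|=0.28000)

Need |R(x)|<1, x<0.
x=-1.28: |R|=0.2800
|R(-1.98)|=0.9800 |R(-1.82)|=0.8200
Bisect:
  x_lo=-2.6699 |R|=1.6699  x_hi=-0.3827 |R|=0.6173
  mid=-1.52631 |R|=0.52631 →hi
  mid=-2.09811 |R|=1.09811 →lo
  mid=-1.81221 |R|=0.81221 →hi
  mid=-1.95516 |R|=0.95516 →hi
  mid=-2.02663 |R|=1.02663 →lo
  mid=-1.99090 |R|=0.99090 →hi
  mid=-2.00877 |R|=1.00877 →lo
  ...
  [-2.00011,-1.99997] ⇒ x*=-2.0000
Stable set (-2.0000, 0).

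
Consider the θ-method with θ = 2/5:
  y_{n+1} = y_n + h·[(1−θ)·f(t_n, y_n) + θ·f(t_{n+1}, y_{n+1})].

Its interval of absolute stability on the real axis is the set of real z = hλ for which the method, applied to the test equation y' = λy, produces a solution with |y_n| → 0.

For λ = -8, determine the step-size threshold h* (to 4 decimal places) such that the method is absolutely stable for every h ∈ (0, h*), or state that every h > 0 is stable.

(-10.0000,0); λ=-8 ⇒ h* = (10)/8 = 1.2500.

Test eqn y'=λy, z=hλ:
  y_{n+1} = y_n + z·[3/5·y_n + 2/5·y_{n+1}] ⇒ (1 − 2/5z)y_{n+1} = (1 + 3/5z)y_n
  R(z) = (1 + 3/5z)/(1 − 2/5z).

Find x<0 with |R(x)|<1.
x=-1.29: |R|=0.1491
R=−1: 1+3/5x = −1+2/5x ⇒ -1/5x=2 ⇒ x=2/(-1/5)=-10.0000
Confirm numerically:
  x=-8.462: |R|=0.92985 <1
  x=-8.305: |R|=0.92156 <1
  x=-5.791: |R|=0.74617 <1
  x=-4.888: |R|=0.65403 <1
  x=-10.477: |R|=1.01838 >1
  x=-10.471: |R|=1.01816 >1
  x=-10.388: |R|=1.01505 >1
Stable set (-10.0000, 0).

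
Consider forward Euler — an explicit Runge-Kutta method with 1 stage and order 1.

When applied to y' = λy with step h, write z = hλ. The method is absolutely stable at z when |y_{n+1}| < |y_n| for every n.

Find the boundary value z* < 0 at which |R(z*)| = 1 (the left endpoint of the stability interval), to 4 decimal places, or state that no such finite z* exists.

On y'=λy, z=hλ:
  order 1, 1-stage ⇒ R(z)=1+z
  (e.g. R(-1.24)=-0.24000, |R|=0.24000)

Solve |R(x)|<1 on ℝ⁻.
x=-1.24: |R|=0.2400
|R(-1.87)|=0.8700 |R(-1.78)|=0.7800 |R(-0.95)|=0.0500
Bisect:
  x_lo=-2.6255 |R|=1.6255  x_hi=-0.0980 |R|=0.9020
  mid=-1.36175 |R|=0.36175 →hi
  mid=-1.99365 |R|=0.99365 →hi
  mid=-2.30959 |R|=1.30959 →lo
  mid=-2.15162 |R|=1.15162 →lo
  mid=-2.07263 |R|=1.07263 →lo
  mid=-2.03314 |R|=1.03314 →lo
  mid=-2.01339 |R|=1.01339 →lo
  ...
  [-2.00012,-1.99997] ⇒ x*=-2.0000
Stable set (-2.0000, 0).

left endpoint -2.0000.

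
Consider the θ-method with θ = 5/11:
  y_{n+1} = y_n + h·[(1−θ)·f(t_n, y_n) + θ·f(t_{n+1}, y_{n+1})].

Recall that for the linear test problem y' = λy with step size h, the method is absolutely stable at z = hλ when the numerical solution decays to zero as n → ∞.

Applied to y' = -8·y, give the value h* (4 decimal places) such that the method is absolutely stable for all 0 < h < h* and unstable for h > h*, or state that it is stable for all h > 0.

Test eqn y'=λy, z=hλ:
  y_{n+1} = y_n + z·[6/11·y_n + 5/11·y_{n+1}] ⇒ (1 − 5/11z)y_{n+1} = (1 + 6/11z)y_n
  R(z) = (1 + 6/11z)/(1 − 5/11z).

Need |R(x)|<1, x<0.
x=-0.52: |R|=0.5794
R=−1: 1+6/11x = −1+5/11x ⇒ -1/11x=2 ⇒ x=2/(-1/11)=-22.0000
Confirm numerically:
  x=-21.593: |R|=0.99658 <1
  x=-20.241: |R|=0.98432 <1
  x=-11.575: |R|=0.84864 <1
  x=-22.598: |R|=1.00482 >1
  x=-22.149: |R|=1.00122 >1
Interval (-22.0000, 0).

(-22.0000,0); λ=-8 ⇒ h* = (22)/8 = 2.7500.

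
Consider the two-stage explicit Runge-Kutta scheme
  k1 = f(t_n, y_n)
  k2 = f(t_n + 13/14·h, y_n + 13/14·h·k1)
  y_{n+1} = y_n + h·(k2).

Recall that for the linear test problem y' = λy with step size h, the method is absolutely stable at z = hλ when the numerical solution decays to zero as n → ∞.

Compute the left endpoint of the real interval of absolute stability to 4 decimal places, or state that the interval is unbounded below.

With y'=λy (z=hλ):
  k1=λy_n ⇒ h·k1=z·y_n;  k2=λ(1+13/14z)y_n ⇒ h·k2=z(1+13/14z)y_n
  y_{n+1}/y_n = 1 + z(1+13/14z) = 1 + z + 13/14z²
  so R(z) = 1 + z + 13/14z².

Solve |R(x)|<1 on ℝ⁻.
x=-1.63: |R|=1.8371
R=1: x+13/14x²=0 ⇒ x=−14/13=-1.0769; min R=1−1/(4·13/14)=0.7308>−1
Confirm numerically:
  x=-0.829: |R|=0.80915 <1
  x=-0.786: |R|=0.78767 <1
  x=-0.600: |R|=0.73429 <1
  x=-1.459: |R|=1.51763 >1
  x=-1.281: |R|=1.24275 >1
  x=-1.168: |R|=1.09878 >1
Interval (-1.0769, 0).

z* = -1.0769.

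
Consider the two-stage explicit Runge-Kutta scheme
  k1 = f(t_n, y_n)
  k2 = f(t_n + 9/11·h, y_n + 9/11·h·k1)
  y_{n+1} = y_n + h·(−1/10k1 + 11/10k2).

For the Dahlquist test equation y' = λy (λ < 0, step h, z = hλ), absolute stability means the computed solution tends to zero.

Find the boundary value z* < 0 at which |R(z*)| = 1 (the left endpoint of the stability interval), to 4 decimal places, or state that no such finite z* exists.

z* = -1.1111.

Test eqn y'=λy, z=hλ:
  k1=λy_n ⇒ h·k1=z·y_n;  k2=λ(1+9/11z)y_n ⇒ h·k2=z(1+9/11z)y_n
  y_{n+1}/y_n = 1 − 1/10z + 11/10z(1+9/11z) = 1 + z + 9/10z²
  Hence R(z) = 1 + z + 9/10z².

Find x<0 with |R(x)|<1.
x=-1.47: |R|=1.4748
R=1: x+9/10x²=0 ⇒ x=−10/9=-1.1111; min R=1−1/(4·9/10)=0.7222>−1
Confirm numerically:
  x=-0.902: |R|=0.83024 <1
  x=-0.895: |R|=0.82592 <1
  x=-0.601: |R|=0.72408 <1
  x=-0.549: |R|=0.72226 <1
  x=-1.709: |R|=1.91961 >1
  x=-1.500: |R|=1.52500 >1
Stable set (-1.1111, 0).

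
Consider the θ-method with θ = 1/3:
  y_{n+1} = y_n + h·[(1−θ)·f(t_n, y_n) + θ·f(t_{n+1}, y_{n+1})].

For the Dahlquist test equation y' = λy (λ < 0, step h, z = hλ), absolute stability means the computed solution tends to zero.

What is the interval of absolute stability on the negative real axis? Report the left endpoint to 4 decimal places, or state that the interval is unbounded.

With y'=λy (z=hλ):
  y_{n+1} = y_n + z·[2/3·y_n + 1/3·y_{n+1}] ⇒ (1 − 1/3z)y_{n+1} = (1 + 2/3z)y_n
  R(z) = (1 + 2/3z)/(1 − 1/3z).

Find x<0 with |R(x)|<1.
x=-1.67: |R|=0.0728
R=−1: 1+2/3x = −1+1/3x ⇒ -1/3x=2 ⇒ x=2/(-1/3)=-6.0000
Confirm numerically:
  x=-5.580: |R|=0.95105 <1
  x=-5.311: |R|=0.91710 <1
  x=-4.021: |R|=0.71813 <1
  x=-6.173: |R|=1.01886 >1
  x=-6.114: |R|=1.01251 >1
Interval (-6.0000, 0).

z∈(-6.0000,0).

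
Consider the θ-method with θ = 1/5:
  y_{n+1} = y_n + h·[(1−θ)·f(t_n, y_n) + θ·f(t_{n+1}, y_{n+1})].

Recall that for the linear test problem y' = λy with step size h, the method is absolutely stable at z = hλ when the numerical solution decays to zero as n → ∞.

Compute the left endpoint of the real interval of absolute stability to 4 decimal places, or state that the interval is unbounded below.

left endpoint -3.3333.

Test eqn y'=λy, z=hλ:
  y_{n+1} = y_n + z·[4/5·y_n + 1/5·y_{n+1}] ⇒ (1 − 1/5z)y_{n+1} = (1 + 4/5z)y_n
  ⇒ R(z) = (1 + 4/5z)/(1 − 1/5z).

Solve |R(x)|<1 on ℝ⁻.
x=-1.71: |R|=0.2742
R=−1: 1+4/5x = −1+1/5x ⇒ -3/5x=2 ⇒ x=2/(-3/5)=-3.3333
Confirm numerically:
  x=-3.066: |R|=0.90057 <1
  x=-2.683: |R|=0.74606 <1
  x=-2.506: |R|=0.66933 <1
  x=-2.019: |R|=0.43824 <1
  x=-3.737: |R|=1.13861 >1
  x=-3.587: |R|=1.08862 >1
Interval (-3.3333, 0).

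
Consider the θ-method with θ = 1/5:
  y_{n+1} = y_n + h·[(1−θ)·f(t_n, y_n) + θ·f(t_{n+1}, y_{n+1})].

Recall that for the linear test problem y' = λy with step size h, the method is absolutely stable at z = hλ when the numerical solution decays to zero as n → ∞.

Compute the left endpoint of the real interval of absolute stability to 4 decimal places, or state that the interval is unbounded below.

Test eqn y'=λy, z=hλ:
  y_{n+1} = y_n + z·[4/5·y_n + 1/5·y_{n+1}] ⇒ (1 − 1/5z)y_{n+1} = (1 + 4/5z)y_n
  so R(z) = (1 + 4/5z)/(1 − 1/5z).

Need |R(x)|<1, x<0.
x=-0.87: |R|=0.2589
R=−1: 1+4/5x = −1+1/5x ⇒ -3/5x=2 ⇒ x=2/(-3/5)=-3.3333
Confirm numerically:
  x=-2.994: |R|=0.87265 <1
  x=-2.897: |R|=0.83424 <1
  x=-2.687: |R|=0.74776 <1
  x=-1.856: |R|=0.35356 <1
  x=-3.835: |R|=1.17035 >1
  x=-3.794: |R|=1.15715 >1
  x=-3.629: |R|=1.10279 >1
Stable set (-3.3333, 0).

left endpoint -3.3333.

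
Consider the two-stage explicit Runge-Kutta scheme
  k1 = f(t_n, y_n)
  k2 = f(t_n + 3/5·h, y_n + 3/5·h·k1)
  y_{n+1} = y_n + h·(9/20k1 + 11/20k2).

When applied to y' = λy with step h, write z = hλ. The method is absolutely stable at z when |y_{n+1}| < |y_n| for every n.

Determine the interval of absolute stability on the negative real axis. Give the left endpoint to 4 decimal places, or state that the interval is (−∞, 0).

On y'=λy, z=hλ:
  k1=λy_n ⇒ h·k1=z·y_n;  k2=λ(1+3/5z)y_n ⇒ h·k2=z(1+3/5z)y_n
  y_{n+1}/y_n = 1 + 9/20z + 11/20z(1+3/5z) = 1 + z + 33/100z²
  Hence R(z) = 1 + z + 33/100z².

Need |R(x)|<1, x<0.
x=-1.1: |R|=0.2993
R=1: x+33/100x²=0 ⇒ x=−100/33=-3.0303; min R=1−1/(4·33/100)=0.2424>−1
Confirm numerically:
  x=-2.789: |R|=0.77791 <1
  x=-2.595: |R|=0.62723 <1
  x=-2.311: |R|=0.45144 <1
  x=-1.341: |R|=0.25243 <1
  x=-3.562: |R|=1.62499 >1
  x=-3.502: |R|=1.54512 >1
Interval (-3.0303, 0).

(-3.0303, 0).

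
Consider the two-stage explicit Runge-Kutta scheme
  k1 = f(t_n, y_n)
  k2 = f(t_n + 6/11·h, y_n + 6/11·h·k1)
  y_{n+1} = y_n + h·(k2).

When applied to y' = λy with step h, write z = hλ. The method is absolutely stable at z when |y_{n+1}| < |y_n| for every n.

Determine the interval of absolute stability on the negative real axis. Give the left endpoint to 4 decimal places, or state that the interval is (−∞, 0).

With y'=λy (z=hλ):
  k1=λy_n ⇒ h·k1=z·y_n;  k2=λ(1+6/11z)y_n ⇒ h·k2=z(1+6/11z)y_n
  y_{n+1}/y_n = 1 + z(1+6/11z) = 1 + z + 6/11z²
  ⇒ R(z) = 1 + z + 6/11z².

Find x<0 with |R(x)|<1.
x=-0.73: |R|=0.5607
R=1: x+6/11x²=0 ⇒ x=−11/6=-1.8333; min R=1−1/(4·6/11)=0.5417>−1
Confirm numerically:
  x=-1.771: |R|=0.93979 <1
  x=-1.453: |R|=0.69857 <1
  x=-0.883: |R|=0.54228 <1
  x=-2.405: |R|=1.74992 >1
  x=-2.227: |R|=1.47820 >1
  x=-1.951: |R|=1.12522 >1
Stable set (-1.8333, 0).

(-1.8333, 0).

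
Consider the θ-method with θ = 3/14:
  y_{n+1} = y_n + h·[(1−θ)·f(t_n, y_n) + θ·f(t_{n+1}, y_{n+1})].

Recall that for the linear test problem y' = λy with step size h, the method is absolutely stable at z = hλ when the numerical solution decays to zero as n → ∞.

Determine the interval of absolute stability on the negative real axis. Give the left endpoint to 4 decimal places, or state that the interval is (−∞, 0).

On y'=λy, z=hλ:
  y_{n+1} = y_n + z·[11/14·y_n + 3/14·y_{n+1}] ⇒ (1 − 3/14z)y_{n+1} = (1 + 11/14z)y_n
  R(z) = (1 + 11/14z)/(1 − 3/14z).

Need |R(x)|<1, x<0.
x=-1.05: |R|=0.1429
R=−1: 1+11/14x = −1+3/14x ⇒ -4/7x=2 ⇒ x=2/(-4/7)=-3.5000
Confirm numerically:
  x=-3.163: |R|=0.88522 <1
  x=-3.036: |R|=0.83936 <1
  x=-2.044: |R|=0.42142 <1
  x=-1.476: |R|=0.12134 <1
  x=-3.994: |R|=1.15211 >1
  x=-3.893: |R|=1.12243 >1
  x=-3.883: |R|=1.11946 >1
Interval (-3.5000, 0).

z∈(-3.5000,0).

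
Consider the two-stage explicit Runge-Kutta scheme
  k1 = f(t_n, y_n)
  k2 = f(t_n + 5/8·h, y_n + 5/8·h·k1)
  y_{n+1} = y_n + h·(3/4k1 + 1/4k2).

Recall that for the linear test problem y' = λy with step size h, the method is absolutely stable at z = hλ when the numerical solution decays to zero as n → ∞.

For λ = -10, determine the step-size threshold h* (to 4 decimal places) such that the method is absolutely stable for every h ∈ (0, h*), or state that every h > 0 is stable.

(-6.4000,0); λ=-10 ⇒ h* = (32/5)/10 = 0.6400.

Test eqn y'=λy, z=hλ:
  k1=λy_n ⇒ h·k1=z·y_n;  k2=λ(1+5/8z)y_n ⇒ h·k2=z(1+5/8z)y_n
  y_{n+1}/y_n = 1 + 3/4z + 1/4z(1+5/8z) = 1 + z + 5/32z²
  so R(z) = 1 + z + 5/32z².

Need |R(x)|<1, x<0.
x=-1.07: |R|=0.1089
R=1: x+5/32x²=0 ⇒ x=−32/5=-6.4000; min R=1−1/(4·5/32)=-0.6000>−1
Confirm numerically:
  x=-6.273: |R|=0.87552 <1
  x=-3.291: |R|=0.59871 <1
  x=-3.145: |R|=0.59953 <1
  x=-2.967: |R|=0.59152 <1
  x=-6.978: |R|=1.63020 >1
  x=-6.507: |R|=1.10879 >1
Interval (-6.4000, 0).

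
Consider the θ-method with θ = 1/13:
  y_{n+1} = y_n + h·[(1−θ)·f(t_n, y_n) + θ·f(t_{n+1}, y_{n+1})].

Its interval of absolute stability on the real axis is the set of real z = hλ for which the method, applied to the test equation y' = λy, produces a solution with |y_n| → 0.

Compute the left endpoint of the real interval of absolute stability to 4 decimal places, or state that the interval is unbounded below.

Test eqn y'=λy, z=hλ:
  y_{n+1} = y_n + z·[12/13·y_n + 1/13·y_{n+1}] ⇒ (1 − 1/13z)y_{n+1} = (1 + 12/13z)y_n
  R(z) = (1 + 12/13z)/(1 − 1/13z).

Boundary: |R(x)|=1, x<0.
x=-0.93: |R|=0.1321
R=−1: 1+12/13x = −1+1/13x ⇒ -11/13x=2 ⇒ x=2/(-11/13)=-2.3636
Confirm numerically:
  x=-1.760: |R|=0.55014 <1
  x=-1.734: |R|=0.52993 <1
  x=-1.451: |R|=0.30531 <1
  x=-2.880: |R|=1.35768 >1
  x=-2.667: |R|=1.21300 >1
  x=-2.655: |R|=1.20473 >1
Interval (-2.3636, 0).

z* = -2.3636.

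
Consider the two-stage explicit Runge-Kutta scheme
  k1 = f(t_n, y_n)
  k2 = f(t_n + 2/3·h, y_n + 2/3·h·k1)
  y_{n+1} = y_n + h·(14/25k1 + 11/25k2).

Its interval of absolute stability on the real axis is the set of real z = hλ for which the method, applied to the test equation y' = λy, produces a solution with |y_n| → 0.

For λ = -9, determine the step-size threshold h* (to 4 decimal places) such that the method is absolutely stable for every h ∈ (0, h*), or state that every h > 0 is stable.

(-3.4091,0); λ=-9 ⇒ h* = (75/22)/9 = 0.3788.

On y'=λy, z=hλ:
  k1=λy_n ⇒ h·k1=z·y_n;  k2=λ(1+2/3z)y_n ⇒ h·k2=z(1+2/3z)y_n
  y_{n+1}/y_n = 1 + 14/25z + 11/25z(1+2/3z) = 1 + z + 22/75z²
  so R(z) = 1 + z + 22/75z².

Boundary: |R(x)|=1, x<0.
x=-0.39: |R|=0.6546
R=1: x+22/75x²=0 ⇒ x=−75/22=-3.4091; min R=1−1/(4·22/75)=0.1477>−1
Confirm numerically:
  x=-2.537: |R|=0.35100 <1
  x=-1.500: |R|=0.16000 <1
  x=-1.405: |R|=0.17405 <1
  x=-3.878: |R|=1.53341 >1
  x=-3.681: |R|=1.29360 >1
So |R|<1 on (-3.4091, 0).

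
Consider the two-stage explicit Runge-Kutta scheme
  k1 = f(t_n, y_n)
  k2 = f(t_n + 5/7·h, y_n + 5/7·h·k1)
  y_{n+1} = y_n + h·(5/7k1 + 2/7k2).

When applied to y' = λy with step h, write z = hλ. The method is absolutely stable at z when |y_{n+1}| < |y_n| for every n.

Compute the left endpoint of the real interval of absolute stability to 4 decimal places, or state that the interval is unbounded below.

With y'=λy (z=hλ):
  k1=λy_n ⇒ h·k1=z·y_n;  k2=λ(1+5/7z)y_n ⇒ h·k2=z(1+5/7z)y_n
  y_{n+1}/y_n = 1 + 5/7z + 2/7z(1+5/7z) = 1 + z + 10/49z²
  R(z) = 1 + z + 10/49z².

Boundary: |R(x)|=1, x<0.
x=-1.03: |R|=0.1865
R=1: x+10/49x²=0 ⇒ x=−49/10=-4.9000; min R=1−1/(4·10/49)=-0.2250>−1
Confirm numerically:
  x=-3.908: |R|=0.20883 <1
  x=-3.746: |R|=0.11778 <1
  x=-3.317: |R|=0.07159 <1
  x=-5.419: |R|=1.57397 >1
  x=-5.035: |R|=1.13872 >1
  x=-4.984: |R|=1.08544 >1
Interval (-4.9000, 0).

z* = -4.9000.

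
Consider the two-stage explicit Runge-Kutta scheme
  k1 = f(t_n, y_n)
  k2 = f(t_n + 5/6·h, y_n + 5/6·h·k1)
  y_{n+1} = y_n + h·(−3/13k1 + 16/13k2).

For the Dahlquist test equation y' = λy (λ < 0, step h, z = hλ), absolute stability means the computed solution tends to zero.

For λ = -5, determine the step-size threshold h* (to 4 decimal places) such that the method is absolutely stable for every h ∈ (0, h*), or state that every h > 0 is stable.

(-0.9750,0); λ=-5 ⇒ h* = (39/40)/5 = 0.1950.

On y'=λy, z=hλ:
  k1=λy_n ⇒ h·k1=z·y_n;  k2=λ(1+5/6z)y_n ⇒ h·k2=z(1+5/6z)y_n
  y_{n+1}/y_n = 1 − 3/13z + 16/13z(1+5/6z) = 1 + z + 40/39z²
  Hence R(z) = 1 + z + 40/39z².

Solve |R(x)|<1 on ℝ⁻.
x=-1.51: |R|=1.8286
R=1: x+40/39x²=0 ⇒ x=−39/40=-0.9750; min R=1−1/(4·40/39)=0.7562>−1
Confirm numerically:
  x=-0.924: |R|=0.95167 <1
  x=-0.697: |R|=0.80127 <1
  x=-0.683: |R|=0.79545 <1
  x=-1.555: |R|=1.92503 >1
  x=-1.448: |R|=1.70247 >1
  x=-1.121: |R|=1.16786 >1
Interval (-0.9750, 0).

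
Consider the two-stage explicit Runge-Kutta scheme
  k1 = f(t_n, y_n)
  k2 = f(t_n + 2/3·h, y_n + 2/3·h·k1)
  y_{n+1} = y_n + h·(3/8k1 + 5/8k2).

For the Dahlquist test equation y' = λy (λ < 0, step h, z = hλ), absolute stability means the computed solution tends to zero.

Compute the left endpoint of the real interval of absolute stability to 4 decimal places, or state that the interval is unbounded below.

Test eqn y'=λy, z=hλ:
  k1=λy_n ⇒ h·k1=z·y_n;  k2=λ(1+2/3z)y_n ⇒ h·k2=z(1+2/3z)y_n
  y_{n+1}/y_n = 1 + 3/8z + 5/8z(1+2/3z) = 1 + z + 5/12z²
  so R(z) = 1 + z + 5/12z².

Need |R(x)|<1, x<0.
x=-1.08: |R|=0.4060
R=1: x+5/12x²=0 ⇒ x=−12/5=-2.4000; min R=1−1/(4·5/12)=0.4000>−1
Confirm numerically:
  x=-2.179: |R|=0.79935 <1
  x=-1.544: |R|=0.44931 <1
  x=-1.466: |R|=0.42948 <1
  x=-2.860: |R|=1.54817 >1
  x=-2.582: |R|=1.19580 >1
Interval (-2.4000, 0).

z* = -2.4000.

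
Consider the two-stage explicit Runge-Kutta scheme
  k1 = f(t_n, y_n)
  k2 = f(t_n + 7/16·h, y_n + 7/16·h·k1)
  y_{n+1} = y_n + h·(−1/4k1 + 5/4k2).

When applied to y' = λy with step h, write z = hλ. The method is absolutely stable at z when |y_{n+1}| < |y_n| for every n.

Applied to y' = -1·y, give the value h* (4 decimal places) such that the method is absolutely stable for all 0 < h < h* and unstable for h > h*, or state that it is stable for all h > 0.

(-1.8286,0); λ=-1 ⇒ h* = (64/35)/1 = 1.8286.

Set f=λy, z=hλ:
  k1=λy_n ⇒ h·k1=z·y_n;  k2=λ(1+7/16z)y_n ⇒ h·k2=z(1+7/16z)y_n
  y_{n+1}/y_n = 1 − 1/4z + 5/4z(1+7/16z) = 1 + z + 35/64z²
  Hence R(z) = 1 + z + 35/64z².

Boundary: |R(x)|=1, x<0.
x=-0.76: |R|=0.5559
R=1: x+35/64x²=0 ⇒ x=−64/35=-1.8286; min R=1−1/(4·35/64)=0.5429>−1
Confirm numerically:
  x=-1.721: |R|=0.89876 <1
  x=-1.655: |R|=0.84290 <1
  x=-0.827: |R|=0.54702 <1
  x=-0.736: |R|=0.56024 <1
  x=-2.342: |R|=1.65759 >1
  x=-2.229: |R|=1.48812 >1
  x=-2.075: |R|=1.27964 >1
So |R|<1 on (-1.8286, 0).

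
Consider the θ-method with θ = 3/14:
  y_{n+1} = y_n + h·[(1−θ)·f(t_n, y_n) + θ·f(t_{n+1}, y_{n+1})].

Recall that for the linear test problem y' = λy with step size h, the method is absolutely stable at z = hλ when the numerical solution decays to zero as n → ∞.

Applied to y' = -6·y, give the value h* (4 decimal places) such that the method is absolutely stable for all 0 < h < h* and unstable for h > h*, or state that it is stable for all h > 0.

(-3.5000,0); λ=-6 ⇒ h* = (7/2)/6 = 0.5833.

Test eqn y'=λy, z=hλ:
  y_{n+1} = y_n + z·[11/14·y_n + 3/14·y_{n+1}] ⇒ (1 − 3/14z)y_{n+1} = (1 + 11/14z)y_n
  so R(z) = (1 + 11/14z)/(1 − 3/14z).

Find x<0 with |R(x)|<1.
x=-0.93: |R|=0.2245
R=−1: 1+11/14x = −1+3/14x ⇒ -4/7x=2 ⇒ x=2/(-4/7)=-3.5000
Confirm numerically:
  x=-3.431: |R|=0.97728 <1
  x=-2.759: |R|=0.73390 <1
  x=-2.370: |R|=0.57177 <1
  x=-3.699: |R|=1.06343 >1
  x=-3.666: |R|=1.05312 >1
  x=-3.562: |R|=1.02009 >1
So |R|<1 on (-3.5000, 0).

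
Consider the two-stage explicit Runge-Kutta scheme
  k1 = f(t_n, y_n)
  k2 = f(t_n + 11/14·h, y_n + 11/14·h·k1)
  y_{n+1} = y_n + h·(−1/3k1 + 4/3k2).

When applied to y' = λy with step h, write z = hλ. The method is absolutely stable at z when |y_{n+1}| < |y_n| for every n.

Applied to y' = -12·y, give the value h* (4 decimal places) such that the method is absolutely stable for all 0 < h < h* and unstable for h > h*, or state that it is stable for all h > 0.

(-0.9545,0); λ=-12 ⇒ h* = (21/22)/12 = 0.0795.

Set f=λy, z=hλ:
  k1=λy_n ⇒ h·k1=z·y_n;  k2=λ(1+11/14z)y_n ⇒ h·k2=z(1+11/14z)y_n
  y_{n+1}/y_n = 1 − 1/3z + 4/3z(1+11/14z) = 1 + z + 22/21z²
  R(z) = 1 + z + 22/21z².

Need |R(x)|<1, x<0.
x=-0.86: |R|=0.9148
R=1: x+22/21x²=0 ⇒ x=−21/22=-0.9545; min R=1−1/(4·22/21)=0.7614>−1
Confirm numerically:
  x=-0.680: |R|=0.80442 <1
  x=-0.496: |R|=0.76173 <1
  x=-0.448: |R|=0.76226 <1
  x=-1.391: |R|=1.63602 >1
  x=-1.221: |R|=1.34083 >1
  x=-1.195: |R|=1.30103 >1
Stable set (-0.9545, 0).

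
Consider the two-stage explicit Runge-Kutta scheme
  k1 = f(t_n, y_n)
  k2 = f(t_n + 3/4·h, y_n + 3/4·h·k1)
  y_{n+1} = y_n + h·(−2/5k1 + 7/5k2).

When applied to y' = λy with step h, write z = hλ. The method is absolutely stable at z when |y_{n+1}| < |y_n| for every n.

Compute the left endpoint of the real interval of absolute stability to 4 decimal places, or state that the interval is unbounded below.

left endpoint -0.9524.

With y'=λy (z=hλ):
  k1=λy_n ⇒ h·k1=z·y_n;  k2=λ(1+3/4z)y_n ⇒ h·k2=z(1+3/4z)y_n
  y_{n+1}/y_n = 1 − 2/5z + 7/5z(1+3/4z) = 1 + z + 21/20z²
  ⇒ R(z) = 1 + z + 21/20z².

Boundary: |R(x)|=1, x<0.
x=-1.25: |R|=1.3906
R=1: x+21/20x²=0 ⇒ x=−20/21=-0.9524; min R=1−1/(4·21/20)=0.7619>−1
Confirm numerically:
  x=-0.855: |R|=0.91258 <1
  x=-0.850: |R|=0.90863 <1
  x=-0.791: |R|=0.86597 <1
  x=-1.200: |R|=1.31200 >1
  x=-1.151: |R|=1.24004 >1
Stable set (-0.9524, 0).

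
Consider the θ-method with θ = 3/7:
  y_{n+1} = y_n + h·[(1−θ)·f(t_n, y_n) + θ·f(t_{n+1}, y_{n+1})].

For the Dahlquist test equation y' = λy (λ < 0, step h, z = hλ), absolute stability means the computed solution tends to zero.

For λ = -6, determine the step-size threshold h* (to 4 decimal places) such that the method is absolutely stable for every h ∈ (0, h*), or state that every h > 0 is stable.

Test eqn y'=λy, z=hλ:
  y_{n+1} = y_n + z·[4/7·y_n + 3/7·y_{n+1}] ⇒ (1 − 3/7z)y_{n+1} = (1 + 4/7z)y_n
  ⇒ R(z) = (1 + 4/7z)/(1 − 3/7z).

Boundary: |R(x)|=1, x<0.
x=-1.79: |R|=0.0129
R=−1: 1+4/7x = −1+3/7x ⇒ -1/7x=2 ⇒ x=2/(-1/7)=-14.0000
Confirm numerically:
  x=-13.834: |R|=0.99658 <1
  x=-13.257: |R|=0.98411 <1
  x=-12.308: |R|=0.96148 <1
  x=-11.415: |R|=0.93733 <1
  x=-14.401: |R|=1.00799 >1
  x=-14.167: |R|=1.00337 >1
Stable set (-14.0000, 0).

(-14.0000,0); λ=-6 ⇒ h* = (14)/6 = 2.3333.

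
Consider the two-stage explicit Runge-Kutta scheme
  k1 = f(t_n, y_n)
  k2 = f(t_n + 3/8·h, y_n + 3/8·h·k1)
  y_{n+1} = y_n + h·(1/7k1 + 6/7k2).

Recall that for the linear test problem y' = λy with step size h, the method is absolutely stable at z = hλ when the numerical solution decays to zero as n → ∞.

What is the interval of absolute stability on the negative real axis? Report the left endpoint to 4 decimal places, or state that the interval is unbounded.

Test eqn y'=λy, z=hλ:
  k1=λy_n ⇒ h·k1=z·y_n;  k2=λ(1+3/8z)y_n ⇒ h·k2=z(1+3/8z)y_n
  y_{n+1}/y_n = 1 + 1/7z + 6/7z(1+3/8z) = 1 + z + 9/28z²
  Hence R(z) = 1 + z + 9/28z².

Boundary: |R(x)|=1, x<0.
x=-1.62: |R|=0.2236
R=1: x+9/28x²=0 ⇒ x=−28/9=-3.1111; min R=1−1/(4·9/28)=0.2222>−1
Confirm numerically:
  x=-2.810: |R|=0.72803 <1
  x=-2.703: |R|=0.64542 <1
  x=-1.573: |R|=0.22232 <1
  x=-3.669: |R|=1.65793 >1
  x=-3.610: |R|=1.57889 >1
  x=-3.462: |R|=1.39046 >1
Interval (-3.1111, 0).

z∈(-3.1111,0).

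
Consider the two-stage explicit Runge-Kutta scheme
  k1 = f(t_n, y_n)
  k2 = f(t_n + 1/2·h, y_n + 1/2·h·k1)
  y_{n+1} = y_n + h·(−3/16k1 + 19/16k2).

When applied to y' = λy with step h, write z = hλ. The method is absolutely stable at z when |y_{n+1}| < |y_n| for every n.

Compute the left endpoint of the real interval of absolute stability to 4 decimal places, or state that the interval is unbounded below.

Test eqn y'=λy, z=hλ:
  k1=λy_n ⇒ h·k1=z·y_n;  k2=λ(1+1/2z)y_n ⇒ h·k2=z(1+1/2z)y_n
  y_{n+1}/y_n = 1 − 3/16z + 19/16z(1+1/2z) = 1 + z + 19/32z²
  R(z) = 1 + z + 19/32z².

Find x<0 with |R(x)|<1.
x=-0.72: |R|=0.5878
R=1: x+19/32x²=0 ⇒ x=−32/19=-1.6842; min R=1−1/(4·19/32)=0.5789>−1
Confirm numerically:
  x=-1.450: |R|=0.79836 <1
  x=-0.909: |R|=0.58160 <1
  x=-0.902: |R|=0.58108 <1
  x=-0.704: |R|=0.59027 <1
  x=-2.278: |R|=1.80314 >1
  x=-1.968: |R|=1.33161 >1
Stable set (-1.6842, 0).

z* = -1.6842.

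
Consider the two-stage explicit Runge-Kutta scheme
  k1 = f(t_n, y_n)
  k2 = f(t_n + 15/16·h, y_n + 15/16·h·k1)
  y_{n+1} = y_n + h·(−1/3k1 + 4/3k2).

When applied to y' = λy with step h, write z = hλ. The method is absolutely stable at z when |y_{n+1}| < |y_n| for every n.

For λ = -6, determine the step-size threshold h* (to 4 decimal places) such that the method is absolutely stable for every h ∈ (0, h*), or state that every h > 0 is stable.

(-0.8000,0); λ=-6 ⇒ h* = (4/5)/6 = 0.1333.

With y'=λy (z=hλ):
  k1=λy_n ⇒ h·k1=z·y_n;  k2=λ(1+15/16z)y_n ⇒ h·k2=z(1+15/16z)y_n
  y_{n+1}/y_n = 1 − 1/3z + 4/3z(1+15/16z) = 1 + z + 5/4z²
  ⇒ R(z) = 1 + z + 5/4z².

Boundary: |R(x)|=1, x<0.
x=-1.49: |R|=2.2851
R=1: x+5/4x²=0 ⇒ x=−4/5=-0.8000; min R=1−1/(4·5/4)=0.8000>−1
Confirm numerically:
  x=-0.477: |R|=0.80741 <1
  x=-0.362: |R|=0.80180 <1
  x=-0.333: |R|=0.80561 <1
  x=-1.251: |R|=1.70525 >1
  x=-1.227: |R|=1.65491 >1
  x=-0.882: |R|=1.09041 >1
Stable set (-0.8000, 0).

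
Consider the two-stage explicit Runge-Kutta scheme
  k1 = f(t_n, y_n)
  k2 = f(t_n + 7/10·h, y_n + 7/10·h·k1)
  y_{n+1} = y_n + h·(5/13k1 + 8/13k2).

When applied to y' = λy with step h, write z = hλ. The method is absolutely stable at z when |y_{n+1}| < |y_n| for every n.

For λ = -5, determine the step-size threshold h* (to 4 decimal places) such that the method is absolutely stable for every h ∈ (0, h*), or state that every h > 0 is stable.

(-2.3214,0); λ=-5 ⇒ h* = (65/28)/5 = 0.4643.

With y'=λy (z=hλ):
  k1=λy_n ⇒ h·k1=z·y_n;  k2=λ(1+7/10z)y_n ⇒ h·k2=z(1+7/10z)y_n
  y_{n+1}/y_n = 1 + 5/13z + 8/13z(1+7/10z) = 1 + z + 28/65z²
  R(z) = 1 + z + 28/65z².

Find x<0 with |R(x)|<1.
x=-0.44: |R|=0.6434
R=1: x+28/65x²=0 ⇒ x=−65/28=-2.3214; min R=1−1/(4·28/65)=0.4196>−1
Confirm numerically:
  x=-2.257: |R|=0.93736 <1
  x=-1.301: |R|=0.42812 <1
  x=-1.243: |R|=0.42256 <1
  x=-2.787: |R|=1.55894 >1
  x=-2.694: |R|=1.43237 >1
  x=-2.485: |R|=1.17510 >1
Interval (-2.3214, 0).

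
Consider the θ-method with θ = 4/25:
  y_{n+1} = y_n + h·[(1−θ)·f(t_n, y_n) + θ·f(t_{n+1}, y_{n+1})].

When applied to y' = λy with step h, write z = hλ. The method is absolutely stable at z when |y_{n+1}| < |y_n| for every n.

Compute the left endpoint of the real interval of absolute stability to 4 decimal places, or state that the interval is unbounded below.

Test eqn y'=λy, z=hλ:
  y_{n+1} = y_n + z·[21/25·y_n + 4/25·y_{n+1}] ⇒ (1 − 4/25z)y_{n+1} = (1 + 21/25z)y_n
  R(z) = (1 + 21/25z)/(1 − 4/25z).

Find x<0 with |R(x)|<1.
x=-1.51: |R|=0.2162
R=−1: 1+21/25x = −1+4/25x ⇒ -17/25x=2 ⇒ x=2/(-17/25)=-2.9412
Confirm numerically:
  x=-2.823: |R|=0.94464 <1
  x=-2.330: |R|=0.69726 <1
  x=-2.243: |R|=0.65062 <1
  x=-3.428: |R|=1.21378 >1
  x=-3.400: |R|=1.20207 >1
  x=-3.300: |R|=1.15969 >1
So |R|<1 on (-2.9412, 0).

z* = -2.9412.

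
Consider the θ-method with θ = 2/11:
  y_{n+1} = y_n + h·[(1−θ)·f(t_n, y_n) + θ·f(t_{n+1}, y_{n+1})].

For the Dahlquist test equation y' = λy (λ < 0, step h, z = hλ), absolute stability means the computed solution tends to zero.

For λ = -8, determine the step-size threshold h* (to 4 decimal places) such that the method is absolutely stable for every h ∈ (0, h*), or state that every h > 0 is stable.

Set f=λy, z=hλ:
  y_{n+1} = y_n + z·[9/11·y_n + 2/11·y_{n+1}] ⇒ (1 − 2/11z)y_{n+1} = (1 + 9/11z)y_n
  R(z) = (1 + 9/11z)/(1 − 2/11z).

Boundary: |R(x)|=1, x<0.
x=-1.42: |R|=0.1286
R=−1: 1+9/11x = −1+2/11x ⇒ -7/11x=2 ⇒ x=2/(-7/11)=-3.1429
Confirm numerically:
  x=-2.662: |R|=0.79380 <1
  x=-2.616: |R|=0.77279 <1
  x=-1.701: |R|=0.29919 <1
  x=-1.542: |R|=0.20435 <1
  x=-3.427: |R|=1.11140 >1
  x=-3.171: |R|=1.01136 >1
Interval (-3.1429, 0).

(-3.1429,0); λ=-8 ⇒ h* = (22/7)/8 = 0.3929.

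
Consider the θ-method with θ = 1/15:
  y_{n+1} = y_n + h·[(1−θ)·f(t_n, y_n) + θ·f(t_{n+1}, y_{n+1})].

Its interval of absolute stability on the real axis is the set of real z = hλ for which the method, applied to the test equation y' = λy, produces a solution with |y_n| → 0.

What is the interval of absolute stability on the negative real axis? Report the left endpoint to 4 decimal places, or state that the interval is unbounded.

Set f=λy, z=hλ:
  y_{n+1} = y_n + z·[14/15·y_n + 1/15·y_{n+1}] ⇒ (1 − 1/15z)y_{n+1} = (1 + 14/15z)y_n
  ⇒ R(z) = (1 + 14/15z)/(1 − 1/15z).

Solve |R(x)|<1 on ℝ⁻.
x=-1.2: |R|=0.1111
R=−1: 1+14/15x = −1+1/15x ⇒ -13/15x=2 ⇒ x=2/(-13/15)=-2.3077
Confirm numerically:
  x=-2.082: |R|=0.82824 <1
  x=-1.747: |R|=0.56476 <1
  x=-1.452: |R|=0.32385 <1
  x=-2.854: |R|=1.39778 >1
  x=-2.457: |R|=1.11119 >1
So |R|<1 on (-2.3077, 0).

z∈(-2.3077,0).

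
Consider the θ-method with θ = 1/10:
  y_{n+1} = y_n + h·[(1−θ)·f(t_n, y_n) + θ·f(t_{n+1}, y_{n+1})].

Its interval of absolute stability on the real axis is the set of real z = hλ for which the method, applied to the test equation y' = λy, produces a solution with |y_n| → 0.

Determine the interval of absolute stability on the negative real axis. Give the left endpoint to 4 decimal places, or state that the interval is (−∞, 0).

z∈(-2.5000,0).

Set f=λy, z=hλ:
  y_{n+1} = y_n + z·[9/10·y_n + 1/10·y_{n+1}] ⇒ (1 − 1/10z)y_{n+1} = (1 + 9/10z)y_n
  Hence R(z) = (1 + 9/10z)/(1 − 1/10z).

Find x<0 with |R(x)|<1.
x=-0.98: |R|=0.1075
R=−1: 1+9/10x = −1+1/10x ⇒ -4/5x=2 ⇒ x=2/(-4/5)=-2.5000
Confirm numerically:
  x=-2.345: |R|=0.89955 <1
  x=-1.799: |R|=0.52471 <1
  x=-1.620: |R|=0.39415 <1
  x=-1.602: |R|=0.38080 <1
  x=-3.099: |R|=1.36583 >1
  x=-2.601: |R|=1.06412 >1
  x=-2.533: |R|=1.02106 >1
Interval (-2.5000, 0).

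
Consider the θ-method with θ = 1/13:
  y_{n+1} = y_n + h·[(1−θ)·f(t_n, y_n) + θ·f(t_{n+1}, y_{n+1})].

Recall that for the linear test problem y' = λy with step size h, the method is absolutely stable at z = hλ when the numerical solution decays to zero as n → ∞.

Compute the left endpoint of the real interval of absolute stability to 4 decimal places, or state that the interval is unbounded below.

On y'=λy, z=hλ:
  y_{n+1} = y_n + z·[12/13·y_n + 1/13·y_{n+1}] ⇒ (1 − 1/13z)y_{n+1} = (1 + 12/13z)y_n
  so R(z) = (1 + 12/13z)/(1 − 1/13z).

Need |R(x)|<1, x<0.
x=-1.13: |R|=0.0396
R=−1: 1+12/13x = −1+1/13x ⇒ -11/13x=2 ⇒ x=2/(-11/13)=-2.3636
Confirm numerically:
  x=-1.903: |R|=0.66000 <1
  x=-1.706: |R|=0.50809 <1
  x=-1.094: |R|=0.00908 <1
  x=-2.663: |R|=1.21024 >1
  x=-2.384: |R|=1.01456 >1
Stable set (-2.3636, 0).

left endpoint -2.3636.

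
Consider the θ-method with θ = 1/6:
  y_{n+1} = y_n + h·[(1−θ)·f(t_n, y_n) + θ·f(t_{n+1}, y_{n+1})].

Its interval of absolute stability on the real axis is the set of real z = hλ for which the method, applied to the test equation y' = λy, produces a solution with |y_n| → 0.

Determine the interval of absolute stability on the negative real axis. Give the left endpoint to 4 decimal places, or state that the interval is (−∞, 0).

(-3.0000, 0).

On y'=λy, z=hλ:
  y_{n+1} = y_n + z·[5/6·y_n + 1/6·y_{n+1}] ⇒ (1 − 1/6z)y_{n+1} = (1 + 5/6z)y_n
  so R(z) = (1 + 5/6z)/(1 − 1/6z).

Need |R(x)|<1, x<0.
x=-0.59: |R|=0.4628
R=−1: 1+5/6x = −1+1/6x ⇒ -2/3x=2 ⇒ x=2/(-2/3)=-3.0000
Confirm numerically:
  x=-2.869: |R|=0.94092 <1
  x=-2.264: |R|=0.64376 <1
  x=-1.967: |R|=0.48136 <1
  x=-1.489: |R|=0.19295 <1
  x=-3.340: |R|=1.14561 >1
  x=-3.242: |R|=1.10474 >1
Stable set (-3.0000, 0).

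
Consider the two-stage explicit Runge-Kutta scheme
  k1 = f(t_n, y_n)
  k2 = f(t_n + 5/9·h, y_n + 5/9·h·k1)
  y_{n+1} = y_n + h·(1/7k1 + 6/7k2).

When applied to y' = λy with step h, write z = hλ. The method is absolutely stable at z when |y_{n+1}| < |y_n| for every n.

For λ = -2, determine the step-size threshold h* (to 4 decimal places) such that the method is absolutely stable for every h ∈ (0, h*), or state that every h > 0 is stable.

(-2.1000,0); λ=-2 ⇒ h* = (21/10)/2 = 1.0500.

On y'=λy, z=hλ:
  k1=λy_n ⇒ h·k1=z·y_n;  k2=λ(1+5/9z)y_n ⇒ h·k2=z(1+5/9z)y_n
  y_{n+1}/y_n = 1 + 1/7z + 6/7z(1+5/9z) = 1 + z + 10/21z²
  Hence R(z) = 1 + z + 10/21z².

Boundary: |R(x)|=1, x<0.
x=-0.64: |R|=0.5550
R=1: x+10/21x²=0 ⇒ x=−21/10=-2.1000; min R=1−1/(4·10/21)=0.4750>−1
Confirm numerically:
  x=-1.954: |R|=0.86415 <1
  x=-1.586: |R|=0.61181 <1
  x=-1.460: |R|=0.55505 <1
  x=-2.368: |R|=1.30220 >1
  x=-2.149: |R|=1.05014 >1
Stable set (-2.1000, 0).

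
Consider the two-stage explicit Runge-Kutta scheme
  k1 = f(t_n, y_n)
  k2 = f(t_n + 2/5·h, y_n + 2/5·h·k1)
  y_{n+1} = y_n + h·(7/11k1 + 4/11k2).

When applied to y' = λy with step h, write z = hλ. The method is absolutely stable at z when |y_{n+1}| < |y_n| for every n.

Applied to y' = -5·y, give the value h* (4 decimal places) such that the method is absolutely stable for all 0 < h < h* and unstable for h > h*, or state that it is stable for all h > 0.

Test eqn y'=λy, z=hλ:
  k1=λy_n ⇒ h·k1=z·y_n;  k2=λ(1+2/5z)y_n ⇒ h·k2=z(1+2/5z)y_n
  y_{n+1}/y_n = 1 + 7/11z + 4/11z(1+2/5z) = 1 + z + 8/55z²
  Hence R(z) = 1 + z + 8/55z².

Need |R(x)|<1, x<0.
x=-0.71: |R|=0.3633
R=1: x+8/55x²=0 ⇒ x=−55/8=-6.8750; min R=1−1/(4·8/55)=-0.7188>−1
Confirm numerically:
  x=-5.254: |R|=0.23880 <1
  x=-4.788: |R|=0.45346 <1
  x=-3.065: |R|=0.69857 <1
  x=-2.782: |R|=0.65625 <1
  x=-7.274: |R|=1.42216 >1
  x=-7.184: |R|=1.32289 >1
Stable set (-6.8750, 0).

(-6.8750,0); λ=-5 ⇒ h* = (55/8)/5 = 1.3750.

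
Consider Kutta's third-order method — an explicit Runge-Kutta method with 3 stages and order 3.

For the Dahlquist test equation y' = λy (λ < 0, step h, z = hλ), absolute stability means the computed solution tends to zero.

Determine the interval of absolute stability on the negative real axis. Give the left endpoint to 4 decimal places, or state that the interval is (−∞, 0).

(-2.5127, 0).

On y'=λy, z=hλ:
  order 3, 3-stage ⇒ R(z)=1+z+z^2/2+z^3/6
  (e.g. R(-0.96)=0.35334, |R|=0.35334)

Need |R(x)|<1, x<0.
x=-0.96: |R|=0.3533
|R(-2.59)|=1.1316 |R(-1.36)|=0.1456 |R(-0.98)|=0.3433
Bisect:
  x_lo=-3.3421 |R|=2.9789  x_hi=-0.2255 |R|=0.7980
  mid=-1.78377 |R|=0.13879 →hi
  mid=-2.56292 |R|=1.08442 →lo
  mid=-2.17334 |R|=0.52257 →hi
  mid=-2.36813 |R|=0.77754 →hi
  mid=-2.46553 |R|=0.92403 →hi
  mid=-2.51422 |R|=1.00243 →lo
  mid=-2.48988 |R|=0.96279 →hi
  ...
  [-2.51289,-2.51270] ⇒ x*=-2.5127
So |R|<1 on (-2.5127, 0).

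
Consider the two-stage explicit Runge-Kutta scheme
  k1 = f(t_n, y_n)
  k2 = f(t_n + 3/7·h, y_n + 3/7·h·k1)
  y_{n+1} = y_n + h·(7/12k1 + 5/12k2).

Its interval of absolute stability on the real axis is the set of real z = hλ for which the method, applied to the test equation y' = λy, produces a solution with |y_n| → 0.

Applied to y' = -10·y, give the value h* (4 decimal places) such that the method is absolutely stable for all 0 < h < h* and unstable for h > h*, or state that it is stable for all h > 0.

On y'=λy, z=hλ:
  k1=λy_n ⇒ h·k1=z·y_n;  k2=λ(1+3/7z)y_n ⇒ h·k2=z(1+3/7z)y_n
  y_{n+1}/y_n = 1 + 7/12z + 5/12z(1+3/7z) = 1 + z + 5/28z²
  ⇒ R(z) = 1 + z + 5/28z².

Find x<0 with |R(x)|<1.
x=-0.87: |R|=0.2652
R=1: x+5/28x²=0 ⇒ x=−28/5=-5.6000; min R=1−1/(4·5/28)=-0.4000>−1
Confirm numerically:
  x=-4.499: |R|=0.11546 <1
  x=-3.810: |R|=0.21784 <1
  x=-3.196: |R|=0.37200 <1
  x=-2.524: |R|=0.38640 <1
  x=-5.978: |R|=1.40351 >1
  x=-5.793: |R|=1.19965 >1
  x=-5.626: |R|=1.02612 >1
Stable set (-5.6000, 0).

(-5.6000,0); λ=-10 ⇒ h* = (28/5)/10 = 0.5600.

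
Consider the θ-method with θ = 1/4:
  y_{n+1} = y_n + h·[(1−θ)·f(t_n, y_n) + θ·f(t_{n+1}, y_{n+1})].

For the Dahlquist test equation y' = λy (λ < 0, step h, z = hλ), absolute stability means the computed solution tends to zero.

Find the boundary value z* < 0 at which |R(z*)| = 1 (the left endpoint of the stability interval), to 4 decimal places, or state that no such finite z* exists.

z* = -4.0000.

With y'=λy (z=hλ):
  y_{n+1} = y_n + z·[3/4·y_n + 1/4·y_{n+1}] ⇒ (1 − 1/4z)y_{n+1} = (1 + 3/4z)y_n
  Hence R(z) = (1 + 3/4z)/(1 − 1/4z).

Solve |R(x)|<1 on ℝ⁻.
x=-1.61: |R|=0.1480
R=−1: 1+3/4x = −1+1/4x ⇒ -1/2x=2 ⇒ x=2/(-1/2)=-4.0000
Confirm numerically:
  x=-3.303: |R|=0.80912 <1
  x=-2.949: |R|=0.69751 <1
  x=-2.913: |R|=0.68552 <1
  x=-1.820: |R|=0.25086 <1
  x=-4.506: |R|=1.11897 >1
  x=-4.224: |R|=1.05447 >1
Interval (-4.0000, 0).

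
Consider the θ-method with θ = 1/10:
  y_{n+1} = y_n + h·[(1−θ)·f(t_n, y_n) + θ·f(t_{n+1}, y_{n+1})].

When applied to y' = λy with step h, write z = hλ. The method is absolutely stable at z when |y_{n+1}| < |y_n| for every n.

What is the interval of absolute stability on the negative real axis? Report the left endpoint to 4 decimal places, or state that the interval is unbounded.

z∈(-2.5000,0).

Test eqn y'=λy, z=hλ:
  y_{n+1} = y_n + z·[9/10·y_n + 1/10·y_{n+1}] ⇒ (1 − 1/10z)y_{n+1} = (1 + 9/10z)y_n
  so R(z) = (1 + 9/10z)/(1 − 1/10z).

Solve |R(x)|<1 on ℝ⁻.
x=-0.73: |R|=0.3197
R=−1: 1+9/10x = −1+1/10x ⇒ -4/5x=2 ⇒ x=2/(-4/5)=-2.5000
Confirm numerically:
  x=-1.984: |R|=0.65554 <1
  x=-1.897: |R|=0.59452 <1
  x=-1.331: |R|=0.17465 <1
  x=-1.286: |R|=0.13946 <1
  x=-2.975: |R|=1.29287 >1
  x=-2.751: |R|=1.15748 >1
  x=-2.616: |R|=1.07356 >1
Stable set (-2.5000, 0).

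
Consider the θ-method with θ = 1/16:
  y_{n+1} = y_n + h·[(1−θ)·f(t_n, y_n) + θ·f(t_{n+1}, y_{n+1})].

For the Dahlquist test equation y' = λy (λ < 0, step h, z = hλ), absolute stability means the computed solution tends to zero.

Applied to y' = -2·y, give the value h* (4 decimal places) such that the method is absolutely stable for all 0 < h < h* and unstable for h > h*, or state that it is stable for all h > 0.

(-2.2857,0); λ=-2 ⇒ h* = (16/7)/2 = 1.1429.

Test eqn y'=λy, z=hλ:
  y_{n+1} = y_n + z·[15/16·y_n + 1/16·y_{n+1}] ⇒ (1 − 1/16z)y_{n+1} = (1 + 15/16z)y_n
  ⇒ R(z) = (1 + 15/16z)/(1 − 1/16z).

Find x<0 with |R(x)|<1.
x=-1.34: |R|=0.2364
R=−1: 1+15/16x = −1+1/16x ⇒ -7/8x=2 ⇒ x=2/(-7/8)=-2.2857
Confirm numerically:
  x=-2.118: |R|=0.87041 <1
  x=-2.103: |R|=0.85870 <1
  x=-1.452: |R|=0.33119 <1
  x=-2.689: |R|=1.30210 >1
  x=-2.569: |R|=1.21358 >1
  x=-2.419: |R|=1.10131 >1
So |R|<1 on (-2.2857, 0).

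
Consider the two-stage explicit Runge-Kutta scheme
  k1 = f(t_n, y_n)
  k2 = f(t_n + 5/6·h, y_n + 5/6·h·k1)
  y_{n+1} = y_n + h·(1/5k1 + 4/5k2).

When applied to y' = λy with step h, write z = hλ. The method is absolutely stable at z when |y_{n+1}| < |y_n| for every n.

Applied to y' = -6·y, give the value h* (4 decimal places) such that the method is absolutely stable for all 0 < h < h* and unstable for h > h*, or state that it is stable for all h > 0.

On y'=λy, z=hλ:
  k1=λy_n ⇒ h·k1=z·y_n;  k2=λ(1+5/6z)y_n ⇒ h·k2=z(1+5/6z)y_n
  y_{n+1}/y_n = 1 + 1/5z + 4/5z(1+5/6z) = 1 + z + 2/3z²
  Hence R(z) = 1 + z + 2/3z².

Need |R(x)|<1, x<0.
x=-0.44: |R|=0.6891
R=1: x+2/3x²=0 ⇒ x=−3/2=-1.5000; min R=1−1/(4·2/3)=0.6250>−1
Confirm numerically:
  x=-1.000: |R|=0.66667 <1
  x=-0.892: |R|=0.63844 <1
  x=-0.749: |R|=0.62500 <1
  x=-2.045: |R|=1.74302 >1
  x=-1.927: |R|=1.54855 >1
  x=-1.643: |R|=1.15663 >1
Stable set (-1.5000, 0).

(-1.5000,0); λ=-6 ⇒ h* = (3/2)/6 = 0.2500.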